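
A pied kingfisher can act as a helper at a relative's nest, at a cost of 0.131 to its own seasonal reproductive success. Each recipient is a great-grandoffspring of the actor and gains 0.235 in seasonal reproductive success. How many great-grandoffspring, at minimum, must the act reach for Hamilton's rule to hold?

r to a great-grandoffspring = 0.125 (three parent–offspring links: r = (1/2)^3 = 1/8).
Hamilton's rule: n·r·B > C  ⇒  n > C/(r·B) = 0.131/(0.125·0.235) = 4.46.
The smallest integer exceeding 4.46 is 5.

5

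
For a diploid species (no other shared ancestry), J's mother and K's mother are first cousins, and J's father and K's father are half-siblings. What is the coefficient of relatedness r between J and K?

Relatedness sums over independent paths through distinct common ancestors.
J and K are related in two ways: second cousins through their mothers (r = 1/32) and half first cousins through their fathers (r = 1/16).
r = 1/32 + 1/16 = 3/32 = 0.09375.

0.09375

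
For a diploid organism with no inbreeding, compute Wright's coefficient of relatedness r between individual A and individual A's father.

Each parent–offspring link contributes a factor of 1/2, and independent paths through distinct common ancestors add.
One parent–offspring link: r = (1/2)^1 = 1/2.

0.5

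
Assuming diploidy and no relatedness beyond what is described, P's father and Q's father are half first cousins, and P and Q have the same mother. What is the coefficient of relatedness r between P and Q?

0.265625

Wright's path rule: contributions from independent ancestry routes add.
P and Q are related in two ways: half second cousins through their fathers (r = 1/64) and half-sibs through their shared mother (r = 1/4).
r = 1/64 + 1/4 = 0.265625.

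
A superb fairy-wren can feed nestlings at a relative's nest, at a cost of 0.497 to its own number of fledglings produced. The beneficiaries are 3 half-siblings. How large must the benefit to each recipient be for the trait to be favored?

r to a half-sibling = 0.25 (half-sibs share one parent — one path of length 2: r = (1/2)^2 = 1/4).
Hamilton's rule with n recipients of equal r: n·r·B > C, so B > C/(n·r) = 0.497/(3·0.25) = 0.6627.

0.6627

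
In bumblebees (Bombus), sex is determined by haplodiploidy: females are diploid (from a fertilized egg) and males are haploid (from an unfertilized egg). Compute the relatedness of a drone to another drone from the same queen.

0.5

Haploid brothers each carry a random half of the queen's diploid genome, so on average they share half: r = 1/2.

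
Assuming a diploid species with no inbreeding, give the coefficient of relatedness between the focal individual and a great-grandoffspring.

Each parent–offspring link contributes a factor of 1/2, and independent paths through distinct common ancestors add.
Three parent–offspring links: r = (1/2)^3 = 1/8.

0.125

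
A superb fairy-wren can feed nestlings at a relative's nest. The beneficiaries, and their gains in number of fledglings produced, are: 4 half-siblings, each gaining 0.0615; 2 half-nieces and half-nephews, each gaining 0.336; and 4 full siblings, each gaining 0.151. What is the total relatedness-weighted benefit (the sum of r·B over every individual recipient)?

r to a half-sibling = 0.25 (half-sibs share one parent — one path of length 2: r = (1/2)^2 = 1/4).
r to a half-niece or half-nephew = 0.125 (half-aunt/uncle↔niece/nephew: one path of length 3: r = (1/2)^3 = 1/8).
r to a full sibling = 0.5 (full sibs share both parents — two paths of length 2: r = 2·(1/2)^2 = 1/2).
Summing one r·B term per recipient: 4·0.25·0.0615 + 2·0.125·0.336 + 4·0.5·0.151 = 0.4475.

0.4475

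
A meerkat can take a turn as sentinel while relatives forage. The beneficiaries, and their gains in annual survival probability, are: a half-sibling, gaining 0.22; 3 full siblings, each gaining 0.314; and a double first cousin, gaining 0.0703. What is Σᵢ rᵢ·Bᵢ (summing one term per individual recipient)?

r to a half-sibling = 0.25 (half-sibs share one parent — one path of length 2: r = (1/2)^2 = 1/4).
r to a full sibling = 0.5 (full sibs share both parents — two paths of length 2: r = 2·(1/2)^2 = 1/2).
r to a double first cousin = 1/4 (double first cousins share both grandparent pairs — four paths of length 4: r = 4·(1/2)^4 = 1/4).
Summing one r·B term per recipient: 1·0.25·0.22 + 3·0.5·0.314 + 1·0.25·0.0703 = 0.543575.

0.543575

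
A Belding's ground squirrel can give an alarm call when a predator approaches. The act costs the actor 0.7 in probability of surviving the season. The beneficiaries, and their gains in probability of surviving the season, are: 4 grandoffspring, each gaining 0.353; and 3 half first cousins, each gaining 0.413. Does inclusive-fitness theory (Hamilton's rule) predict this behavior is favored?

Hamilton's rule: the trait is favored when the sum of r·B over every recipient exceeds the actor's cost C.
r to a grandoffspring = 1/4 (two parent–offspring links: r = (1/2)^2 = 1/4).
r to a half first cousin = 0.0625 (half first cousins share one grandparent — one path of length 4: r = (1/2)^4 = 1/16).
Summing one r·B term per recipient: 4·0.25·0.353 + 3·0.0625·0.413 = 0.4304375.
0.4304375 < 0.7: the indirect benefit is less than the cost.

No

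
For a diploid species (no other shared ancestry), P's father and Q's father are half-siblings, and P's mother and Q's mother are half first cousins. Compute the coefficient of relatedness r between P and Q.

Wright's path rule: contributions from independent ancestry routes add.
P and Q are related in two ways: half first cousins through their fathers (r = 1/16) and half second cousins through their mothers (r = 1/64).
r = 1/16 + 1/64 = 5/64 = 0.078125.

0.078125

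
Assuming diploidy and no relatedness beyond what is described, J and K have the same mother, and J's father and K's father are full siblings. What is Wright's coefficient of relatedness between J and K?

Wright's path rule: contributions from independent ancestry routes add.
J and K are related in two ways: half-sibs through their shared mother (r = 1/4) and first cousins through their fathers (r = 1/8).
r = 1/4 + 1/8 = 3/8 = 0.375.

0.375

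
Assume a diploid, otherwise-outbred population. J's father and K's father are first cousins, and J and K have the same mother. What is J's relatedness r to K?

With two independent routes of shared ancestry, r is the sum of the two contributions.
J and K are related in two ways: second cousins through their fathers (r = 1/32) and half-sibs through their shared mother (r = 1/4).
r = 1/32 + 1/4 = 0.28125.

0.28125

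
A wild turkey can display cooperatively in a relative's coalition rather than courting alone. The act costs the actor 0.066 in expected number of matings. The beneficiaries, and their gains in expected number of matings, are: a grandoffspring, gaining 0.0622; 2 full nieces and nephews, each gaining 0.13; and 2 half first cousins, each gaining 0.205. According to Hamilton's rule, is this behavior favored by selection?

Yes

Hamilton's rule: the trait is favored when the sum of r·B over every recipient exceeds the actor's cost C.
r to a grandoffspring = 0.25 (two parent–offspring links: r = (1/2)^2 = 1/4).
r to a full niece or nephew = 0.25 (full aunt/uncle↔niece/nephew: two paths of length 3 through the shared grandparent pair: r = 2·(1/2)^3 = 1/4).
r to a half first cousin = 1/16 (half first cousins share one grandparent — one path of length 4: r = (1/2)^4 = 1/16).
Summing one r·B term per recipient: 1·0.25·0.0622 + 2·0.25·0.13 + 2·0.0625·0.205 = 0.106175.
0.106175 > 0.066: the indirect benefit exceeds the cost.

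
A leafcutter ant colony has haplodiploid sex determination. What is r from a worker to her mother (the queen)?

0.5

One meiotic link between diploid queen and diploid daughter: r = 1/2.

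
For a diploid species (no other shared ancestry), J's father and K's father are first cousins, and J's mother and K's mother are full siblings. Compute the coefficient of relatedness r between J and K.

Independent pedigree routes through distinct common ancestors add.
J and K are related in two ways: second cousins through their fathers (r = 1/32) and first cousins through their mothers (r = 1/8).
r = 1/32 + 1/8 = 0.15625.

0.15625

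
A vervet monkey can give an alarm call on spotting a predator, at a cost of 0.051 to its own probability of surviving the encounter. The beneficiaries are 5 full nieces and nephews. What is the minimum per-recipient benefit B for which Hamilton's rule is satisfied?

0.0408

r to a full niece or nephew = 1/4 (full aunt/uncle↔niece/nephew: two paths of length 3 through the shared grandparent pair: r = 2·(1/2)^3 = 1/4).
Hamilton's rule with n recipients of equal r: n·r·B > C, so B > C/(n·r) = 0.051/(5·0.25) = 0.0408.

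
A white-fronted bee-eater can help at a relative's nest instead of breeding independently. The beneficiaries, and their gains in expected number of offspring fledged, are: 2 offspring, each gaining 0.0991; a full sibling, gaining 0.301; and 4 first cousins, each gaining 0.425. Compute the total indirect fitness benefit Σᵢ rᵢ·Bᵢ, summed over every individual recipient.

0.4621

r to an offspring = 0.5 (one parent–offspring link: r = (1/2)^1 = 1/2).
r to a full sibling = 1/2 (full sibs share both parents — two paths of length 2: r = 2·(1/2)^2 = 1/2).
r to a first cousin = 0.125 (first cousins share one grandparent pair — two paths of length 4: r = 2·(1/2)^4 = 1/8).
Summing one r·B term per recipient: 2·0.5·0.0991 + 1·0.5·0.301 + 4·0.125·0.425 = 0.4621.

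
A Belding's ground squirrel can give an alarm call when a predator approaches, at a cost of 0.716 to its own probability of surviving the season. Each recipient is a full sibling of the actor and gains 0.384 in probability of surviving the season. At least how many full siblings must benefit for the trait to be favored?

4

r to a full sibling = 0.5 (full sibs share both parents — two paths of length 2: r = 2·(1/2)^2 = 1/2).
Hamilton's rule: n·r·B > C  ⇒  n > C/(r·B) = 0.716/(0.5·0.384) = 3.729.
The smallest integer exceeding 3.729 is 4.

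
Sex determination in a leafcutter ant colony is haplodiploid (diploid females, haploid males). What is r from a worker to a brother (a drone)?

0.25

Her haploid brother carries none of their father's genes and a random half of their mother's genome; that half matches the maternal half of her own genome with probability 1/2: r = 1/2 · 1/2 = 1/4.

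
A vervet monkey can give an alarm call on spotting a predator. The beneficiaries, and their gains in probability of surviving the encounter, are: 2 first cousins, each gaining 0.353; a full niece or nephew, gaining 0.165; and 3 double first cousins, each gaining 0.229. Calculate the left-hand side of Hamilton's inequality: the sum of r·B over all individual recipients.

r to a first cousin = 1/8 (first cousins share one grandparent pair — two paths of length 4: r = 2·(1/2)^4 = 1/8).
r to a full niece or nephew = 1/4 (full aunt/uncle↔niece/nephew: two paths of length 3 through the shared grandparent pair: r = 2·(1/2)^3 = 1/4).
r to a double first cousin = 0.25 (double first cousins share both grandparent pairs — four paths of length 4: r = 4·(1/2)^4 = 1/4).
Summing one r·B term per recipient: 2·0.125·0.353 + 1·0.25·0.165 + 3·0.25·0.229 = 0.30125.

0.30125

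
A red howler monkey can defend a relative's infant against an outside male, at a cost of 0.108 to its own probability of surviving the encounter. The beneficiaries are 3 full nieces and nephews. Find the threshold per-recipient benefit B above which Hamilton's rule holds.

r to a full niece or nephew = 0.25 (full aunt/uncle↔niece/nephew: two paths of length 3 through the shared grandparent pair: r = 2·(1/2)^3 = 1/4).
Hamilton's rule with n recipients of equal r: n·r·B > C, so B > C/(n·r) = 0.108/(3·0.25) = 0.144.

0.144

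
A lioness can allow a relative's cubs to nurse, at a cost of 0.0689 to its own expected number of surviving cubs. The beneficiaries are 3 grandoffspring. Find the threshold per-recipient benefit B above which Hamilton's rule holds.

0.0919

r to a grandoffspring = 1/4 (two parent–offspring links: r = (1/2)^2 = 1/4).
Hamilton's rule with n recipients of equal r: n·r·B > C, so B > C/(n·r) = 0.0689/(3·0.25) = 0.0919.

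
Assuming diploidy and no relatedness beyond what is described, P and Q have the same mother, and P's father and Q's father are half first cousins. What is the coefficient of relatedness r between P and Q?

0.265625

Independent pedigree routes through distinct common ancestors add.
P and Q are related in two ways: half-sibs through their shared mother (r = 1/4) and half second cousins through their fathers (r = 1/64).
r = 1/4 + 1/64 = 0.265625.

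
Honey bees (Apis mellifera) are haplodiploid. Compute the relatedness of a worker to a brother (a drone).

Her haploid brother carries none of their father's genes and a random half of their mother's genome; that half matches the maternal half of her own genome with probability 1/2: r = 1/2 · 1/2 = 1/4.

0.25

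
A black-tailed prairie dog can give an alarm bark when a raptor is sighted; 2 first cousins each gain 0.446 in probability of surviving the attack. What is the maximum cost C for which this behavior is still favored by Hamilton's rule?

0.1115

r to a first cousin = 0.125 (first cousins share one grandparent pair — two paths of length 4: r = 2·(1/2)^4 = 1/8).
Hamilton's rule: n·r·B > C, so the trait is favored while C < n·r·B = 2·0.125·0.446 = 0.1115.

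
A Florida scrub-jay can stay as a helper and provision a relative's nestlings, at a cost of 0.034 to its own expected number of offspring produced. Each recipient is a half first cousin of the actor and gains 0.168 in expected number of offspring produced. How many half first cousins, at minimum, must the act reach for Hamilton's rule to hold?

r to a half first cousin = 1/16 (half first cousins share one grandparent — one path of length 4: r = (1/2)^4 = 1/16).
Hamilton's rule: n·r·B > C  ⇒  n > C/(r·B) = 0.034/(0.0625·0.168) = 3.238.
The smallest integer exceeding 3.238 is 4.

4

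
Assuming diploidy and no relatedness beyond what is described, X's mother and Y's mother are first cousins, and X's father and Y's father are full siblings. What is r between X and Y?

With two independent routes of shared ancestry, r is the sum of the two contributions.
X and Y are related in two ways: second cousins through their mothers (r = 1/32) and first cousins through their fathers (r = 1/8).
r = 1/32 + 1/8 = 5/32 = 0.15625.

0.15625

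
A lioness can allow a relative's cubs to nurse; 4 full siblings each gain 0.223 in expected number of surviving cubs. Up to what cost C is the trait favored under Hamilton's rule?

0.446

r to a full sibling = 0.5 (full sibs share both parents — two paths of length 2: r = 2·(1/2)^2 = 1/2).
Hamilton's rule: n·r·B > C, so the trait is favored while C < n·r·B = 4·0.5·0.223 = 0.446.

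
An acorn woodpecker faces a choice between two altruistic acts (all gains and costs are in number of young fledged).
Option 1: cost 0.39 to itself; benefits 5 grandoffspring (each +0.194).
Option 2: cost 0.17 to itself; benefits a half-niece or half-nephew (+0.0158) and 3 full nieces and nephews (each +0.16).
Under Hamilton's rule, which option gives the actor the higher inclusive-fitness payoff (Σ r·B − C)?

Option 1: r to a grandoffspring = 0.25.
Option 1: Σ r·B − C = (5·0.25·0.194) − 0.39 = -0.1475.
Option 2: r to a half-niece or half-nephew = 0.125.
Option 2: r to a full niece or nephew = 0.25.
Option 2: Σ r·B − C = (1·0.125·0.0158 + 3·0.25·0.16) − 0.17 = -0.048025.
Option 2 has the higher net inclusive-fitness payoff.

Option 2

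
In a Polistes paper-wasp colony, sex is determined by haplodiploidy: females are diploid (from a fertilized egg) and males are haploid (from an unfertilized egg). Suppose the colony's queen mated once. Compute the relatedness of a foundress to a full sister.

0.75

Haplodiploid full sisters inherit their father's entire haploid genome identically (contributing 1/2) and on average half of their mother's contribution (1/2 · 1/2 = 1/4); r = 1/2 + 1/4 = 3/4.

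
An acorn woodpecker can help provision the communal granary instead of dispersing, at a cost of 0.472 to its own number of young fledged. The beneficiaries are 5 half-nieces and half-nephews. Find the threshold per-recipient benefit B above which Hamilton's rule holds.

0.7552

r to a half-niece or half-nephew = 0.125 (half-aunt/uncle↔niece/nephew: one path of length 3: r = (1/2)^3 = 1/8).
Hamilton's rule with n recipients of equal r: n·r·B > C, so B > C/(n·r) = 0.472/(5·0.125) = 0.7552.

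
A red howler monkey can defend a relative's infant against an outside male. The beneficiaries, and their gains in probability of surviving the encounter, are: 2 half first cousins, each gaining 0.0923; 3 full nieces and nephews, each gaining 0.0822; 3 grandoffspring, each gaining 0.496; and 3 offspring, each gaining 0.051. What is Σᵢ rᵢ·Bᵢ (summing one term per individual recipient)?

r to a half first cousin = 1/16 (half first cousins share one grandparent — one path of length 4: r = (1/2)^4 = 1/16).
r to a full niece or nephew = 1/4 (full aunt/uncle↔niece/nephew: two paths of length 3 through the shared grandparent pair: r = 2·(1/2)^3 = 1/4).
r to a grandoffspring = 0.25 (two parent–offspring links: r = (1/2)^2 = 1/4).
r to an offspring = 1/2 (one parent–offspring link: r = (1/2)^1 = 1/2).
Summing one r·B term per recipient: 2·0.0625·0.0923 + 3·0.25·0.0822 + 3·0.25·0.496 + 3·0.5·0.051 = 0.5216875.

0.5216875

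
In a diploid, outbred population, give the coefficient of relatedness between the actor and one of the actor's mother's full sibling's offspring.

Each parent–offspring link contributes a factor of 1/2, and independent paths through distinct common ancestors add.
First cousins share one grandparent pair — two paths of length 4: r = 2·(1/2)^4 = 1/8.

0.125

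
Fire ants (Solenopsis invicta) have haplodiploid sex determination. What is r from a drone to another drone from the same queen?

Haploid brothers each carry a random half of the queen's diploid genome, so on average they share half: r = 1/2.

0.5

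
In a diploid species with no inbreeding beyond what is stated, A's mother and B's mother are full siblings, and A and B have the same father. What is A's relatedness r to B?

With two independent routes of shared ancestry, r is the sum of the two contributions.
A and B are related in two ways: first cousins through their mothers (r = 1/8) and half-sibs through their shared father (r = 1/4).
r = 1/8 + 1/4 = 3/8 = 0.375.

0.375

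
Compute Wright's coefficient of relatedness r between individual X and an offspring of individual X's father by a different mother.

0.25

Each parent–offspring link contributes a factor of 1/2, and independent paths through distinct common ancestors add.
Half-sibs share one parent — one path of length 2: r = (1/2)^2 = 1/4.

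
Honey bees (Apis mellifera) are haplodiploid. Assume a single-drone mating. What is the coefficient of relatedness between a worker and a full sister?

Haplodiploid full sisters inherit their father's entire haploid genome identically (contributing 1/2) and on average half of their mother's contribution (1/2 · 1/2 = 1/4); r = 1/2 + 1/4 = 3/4.

0.75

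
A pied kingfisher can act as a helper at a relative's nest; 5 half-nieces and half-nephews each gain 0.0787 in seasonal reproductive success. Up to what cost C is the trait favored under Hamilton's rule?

r to a half-niece or half-nephew = 1/8 (half-aunt/uncle↔niece/nephew: one path of length 3: r = (1/2)^3 = 1/8).
Hamilton's rule: n·r·B > C, so the trait is favored while C < n·r·B = 5·0.125·0.0787 = 0.0491875.

0.0491875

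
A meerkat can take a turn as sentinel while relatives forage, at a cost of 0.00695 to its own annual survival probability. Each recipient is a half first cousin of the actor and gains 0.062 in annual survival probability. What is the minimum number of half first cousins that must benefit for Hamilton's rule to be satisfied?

r to a half first cousin = 1/16 (half first cousins share one grandparent — one path of length 4: r = (1/2)^4 = 1/16).
Hamilton's rule: n·r·B > C  ⇒  n > C/(r·B) = 0.00695/(0.0625·0.062) = 1.794.
The smallest integer exceeding 1.794 is 2.

2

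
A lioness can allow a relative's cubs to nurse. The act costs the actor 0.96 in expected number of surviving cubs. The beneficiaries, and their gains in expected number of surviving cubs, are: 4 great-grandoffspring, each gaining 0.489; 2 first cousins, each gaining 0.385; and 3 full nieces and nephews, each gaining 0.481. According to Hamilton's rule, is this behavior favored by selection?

No

Hamilton's rule: the trait is favored when the sum of r·B over every recipient exceeds the actor's cost C.
r to a great-grandoffspring = 0.125 (three parent–offspring links: r = (1/2)^3 = 1/8).
r to a first cousin = 1/8 (first cousins share one grandparent pair — two paths of length 4: r = 2·(1/2)^4 = 1/8).
r to a full niece or nephew = 1/4 (full aunt/uncle↔niece/nephew: two paths of length 3 through the shared grandparent pair: r = 2·(1/2)^3 = 1/4).
Summing one r·B term per recipient: 4·0.125·0.489 + 2·0.125·0.385 + 3·0.25·0.481 = 0.7015.
0.7015 < 0.96: the indirect benefit is less than the cost.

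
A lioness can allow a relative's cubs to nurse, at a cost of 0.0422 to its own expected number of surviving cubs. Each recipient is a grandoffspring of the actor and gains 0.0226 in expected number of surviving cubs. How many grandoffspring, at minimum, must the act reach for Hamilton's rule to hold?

r to a grandoffspring = 0.25 (two parent–offspring links: r = (1/2)^2 = 1/4).
Hamilton's rule: n·r·B > C  ⇒  n > C/(r·B) = 0.0422/(0.25·0.0226) = 7.469.
The smallest integer exceeding 7.469 is 8.

8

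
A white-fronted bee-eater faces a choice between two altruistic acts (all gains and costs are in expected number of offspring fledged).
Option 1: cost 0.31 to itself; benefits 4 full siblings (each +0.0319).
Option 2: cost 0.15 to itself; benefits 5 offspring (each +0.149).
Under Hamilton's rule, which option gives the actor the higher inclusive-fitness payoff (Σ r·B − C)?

Option 1: r to a full sibling = 0.5.
Option 1: Σ r·B − C = (4·0.5·0.0319) − 0.31 = -0.2462.
Option 2: r to an offspring = 0.5.
Option 2: Σ r·B − C = (5·0.5·0.149) − 0.15 = 0.2225.
Option 2 has the higher net inclusive-fitness payoff.

Option 2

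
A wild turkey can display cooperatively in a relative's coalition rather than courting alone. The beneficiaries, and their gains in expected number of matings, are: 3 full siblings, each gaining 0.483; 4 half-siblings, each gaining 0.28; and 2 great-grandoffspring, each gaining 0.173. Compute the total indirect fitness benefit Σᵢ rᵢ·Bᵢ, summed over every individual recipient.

1.04775

r to a full sibling = 0.5 (full sibs share both parents — two paths of length 2: r = 2·(1/2)^2 = 1/2).
r to a half-sibling = 0.25 (half-sibs share one parent — one path of length 2: r = (1/2)^2 = 1/4).
r to a great-grandoffspring = 1/8 (three parent–offspring links: r = (1/2)^3 = 1/8).
Summing one r·B term per recipient: 3·0.5·0.483 + 4·0.25·0.28 + 2·0.125·0.173 = 1.04775.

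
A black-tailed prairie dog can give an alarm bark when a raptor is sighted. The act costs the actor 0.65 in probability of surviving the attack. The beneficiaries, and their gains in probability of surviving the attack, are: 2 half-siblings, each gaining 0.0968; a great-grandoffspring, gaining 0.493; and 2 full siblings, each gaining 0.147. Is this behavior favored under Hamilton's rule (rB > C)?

No

Hamilton's rule: the trait is favored when the sum of r·B over every recipient exceeds the actor's cost C.
r to a half-sibling = 0.25 (half-sibs share one parent — one path of length 2: r = (1/2)^2 = 1/4).
r to a great-grandoffspring = 0.125 (three parent–offspring links: r = (1/2)^3 = 1/8).
r to a full sibling = 0.5 (full sibs share both parents — two paths of length 2: r = 2·(1/2)^2 = 1/2).
Summing one r·B term per recipient: 2·0.25·0.0968 + 1·0.125·0.493 + 2·0.5·0.147 = 0.257025.
0.257025 < 0.65: the indirect benefit is less than the cost.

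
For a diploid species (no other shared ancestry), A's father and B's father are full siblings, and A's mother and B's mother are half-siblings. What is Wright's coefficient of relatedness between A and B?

0.1875

With two independent routes of shared ancestry, r is the sum of the two contributions.
A and B are related in two ways: first cousins through their fathers (r = 1/8) and half first cousins through their mothers (r = 1/16).
r = 1/8 + 1/16 = 3/16 = 0.1875.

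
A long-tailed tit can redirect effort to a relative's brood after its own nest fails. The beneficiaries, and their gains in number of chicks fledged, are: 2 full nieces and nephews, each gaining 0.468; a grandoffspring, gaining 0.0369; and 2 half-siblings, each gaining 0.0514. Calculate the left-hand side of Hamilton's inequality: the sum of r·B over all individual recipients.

0.268925

r to a full niece or nephew = 1/4 (full aunt/uncle↔niece/nephew: two paths of length 3 through the shared grandparent pair: r = 2·(1/2)^3 = 1/4).
r to a grandoffspring = 1/4 (two parent–offspring links: r = (1/2)^2 = 1/4).
r to a half-sibling = 0.25 (half-sibs share one parent — one path of length 2: r = (1/2)^2 = 1/4).
Summing one r·B term per recipient: 2·0.25·0.468 + 1·0.25·0.0369 + 2·0.25·0.0514 = 0.268925.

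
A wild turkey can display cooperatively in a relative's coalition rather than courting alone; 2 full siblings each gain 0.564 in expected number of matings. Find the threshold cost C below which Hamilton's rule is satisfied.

r to a full sibling = 0.5 (full sibs share both parents — two paths of length 2: r = 2·(1/2)^2 = 1/2).
Hamilton's rule: n·r·B > C, so the trait is favored while C < n·r·B = 2·0.5·0.564 = 0.564.

0.564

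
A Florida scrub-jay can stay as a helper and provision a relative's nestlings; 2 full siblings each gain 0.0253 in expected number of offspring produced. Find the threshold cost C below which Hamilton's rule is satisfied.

0.0253

r to a full sibling = 1/2 (full sibs share both parents — two paths of length 2: r = 2·(1/2)^2 = 1/2).
Hamilton's rule: n·r·B > C, so the trait is favored while C < n·r·B = 2·0.5·0.0253 = 0.0253.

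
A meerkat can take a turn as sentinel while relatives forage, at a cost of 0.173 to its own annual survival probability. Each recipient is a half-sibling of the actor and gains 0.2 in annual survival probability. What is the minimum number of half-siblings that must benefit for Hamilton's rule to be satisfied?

r to a half-sibling = 0.25 (half-sibs share one parent — one path of length 2: r = (1/2)^2 = 1/4).
Hamilton's rule: n·r·B > C  ⇒  n > C/(r·B) = 0.173/(0.25·0.2) = 3.46.
The smallest integer exceeding 3.46 is 4.

4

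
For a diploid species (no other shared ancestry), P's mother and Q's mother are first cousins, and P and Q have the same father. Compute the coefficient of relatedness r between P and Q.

0.28125

Independent pedigree routes through distinct common ancestors add.
P and Q are related in two ways: second cousins through their mothers (r = 1/32) and half-sibs through their shared father (r = 1/4).
r = 1/32 + 1/4 = 9/32 = 0.28125.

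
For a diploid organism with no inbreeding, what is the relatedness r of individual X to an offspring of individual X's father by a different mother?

Each parent–offspring link contributes a factor of 1/2, and independent paths through distinct common ancestors add.
Half-sibs share one parent — one path of length 2: r = (1/2)^2 = 1/4.

0.25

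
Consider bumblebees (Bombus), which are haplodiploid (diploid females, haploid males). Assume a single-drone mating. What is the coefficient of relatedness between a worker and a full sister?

Haplodiploid full sisters inherit their father's entire haploid genome identically (contributing 1/2) and on average half of their mother's contribution (1/2 · 1/2 = 1/4); r = 1/2 + 1/4 = 3/4.

0.75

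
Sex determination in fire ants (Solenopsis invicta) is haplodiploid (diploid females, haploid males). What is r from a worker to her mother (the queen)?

0.5

One meiotic link between diploid queen and diploid daughter: r = 1/2.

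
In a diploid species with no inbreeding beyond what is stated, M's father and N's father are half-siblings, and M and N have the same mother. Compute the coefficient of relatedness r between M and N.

Independent pedigree routes through distinct common ancestors add.
M and N are related in two ways: half first cousins through their fathers (r = 1/16) and half-sibs through their shared mother (r = 1/4).
r = 1/16 + 1/4 = 0.3125.

0.3125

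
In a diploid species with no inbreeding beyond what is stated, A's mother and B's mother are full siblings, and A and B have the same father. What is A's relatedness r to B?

0.375

Independent pedigree routes through distinct common ancestors add.
A and B are related in two ways: first cousins through their mothers (r = 1/8) and half-sibs through their shared father (r = 1/4).
r = 1/8 + 1/4 = 3/8 = 0.375.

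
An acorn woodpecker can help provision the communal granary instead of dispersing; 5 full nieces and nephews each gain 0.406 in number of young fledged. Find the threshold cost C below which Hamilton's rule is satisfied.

r to a full niece or nephew = 1/4 (full aunt/uncle↔niece/nephew: two paths of length 3 through the shared grandparent pair: r = 2·(1/2)^3 = 1/4).
Hamilton's rule: n·r·B > C, so the trait is favored while C < n·r·B = 5·0.25·0.406 = 0.5075.

0.5075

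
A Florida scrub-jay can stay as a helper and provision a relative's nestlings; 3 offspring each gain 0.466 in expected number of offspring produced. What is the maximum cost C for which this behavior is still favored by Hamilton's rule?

0.699

r to an offspring = 0.5 (one parent–offspring link: r = (1/2)^1 = 1/2).
Hamilton's rule: n·r·B > C, so the trait is favored while C < n·r·B = 3·0.5·0.466 = 0.699.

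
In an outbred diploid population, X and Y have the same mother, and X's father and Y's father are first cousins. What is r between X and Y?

With two independent routes of shared ancestry, r is the sum of the two contributions.
X and Y are related in two ways: half-sibs through their shared mother (r = 1/4) and second cousins through their fathers (r = 1/32).
r = 1/4 + 1/32 = 0.28125.

0.28125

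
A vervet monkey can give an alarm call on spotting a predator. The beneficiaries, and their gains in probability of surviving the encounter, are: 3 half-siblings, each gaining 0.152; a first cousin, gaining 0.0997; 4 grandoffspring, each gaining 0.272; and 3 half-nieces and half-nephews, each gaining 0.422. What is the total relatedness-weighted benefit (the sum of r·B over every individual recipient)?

r to a half-sibling = 0.25 (half-sibs share one parent — one path of length 2: r = (1/2)^2 = 1/4).
r to a first cousin = 0.125 (first cousins share one grandparent pair — two paths of length 4: r = 2·(1/2)^4 = 1/8).
r to a grandoffspring = 0.25 (two parent–offspring links: r = (1/2)^2 = 1/4).
r to a half-niece or half-nephew = 0.125 (half-aunt/uncle↔niece/nephew: one path of length 3: r = (1/2)^3 = 1/8).
Summing one r·B term per recipient: 3·0.25·0.152 + 1·0.125·0.0997 + 4·0.25·0.272 + 3·0.125·0.422 = 0.5567125.

0.5567125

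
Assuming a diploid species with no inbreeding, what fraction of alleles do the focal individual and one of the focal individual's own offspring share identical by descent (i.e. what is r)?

0.5

Each parent–offspring link contributes a factor of 1/2, and independent paths through distinct common ancestors add.
One parent–offspring link: r = (1/2)^1 = 1/2.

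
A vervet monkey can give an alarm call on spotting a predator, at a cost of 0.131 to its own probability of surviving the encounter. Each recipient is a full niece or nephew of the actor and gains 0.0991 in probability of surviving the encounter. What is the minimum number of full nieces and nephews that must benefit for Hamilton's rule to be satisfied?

6

r to a full niece or nephew = 0.25 (full aunt/uncle↔niece/nephew: two paths of length 3 through the shared grandparent pair: r = 2·(1/2)^3 = 1/4).
Hamilton's rule: n·r·B > C  ⇒  n > C/(r·B) = 0.131/(0.25·0.0991) = 5.288.
The smallest integer exceeding 5.288 is 6.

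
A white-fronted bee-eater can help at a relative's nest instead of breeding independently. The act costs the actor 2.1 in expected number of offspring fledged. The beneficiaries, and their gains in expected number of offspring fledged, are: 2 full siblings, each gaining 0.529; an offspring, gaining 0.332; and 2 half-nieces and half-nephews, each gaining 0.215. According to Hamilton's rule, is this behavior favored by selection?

No

Hamilton's rule: the trait is favored when the sum of r·B over every recipient exceeds the actor's cost C.
r to a full sibling = 1/2 (full sibs share both parents — two paths of length 2: r = 2·(1/2)^2 = 1/2).
r to an offspring = 1/2 (one parent–offspring link: r = (1/2)^1 = 1/2).
r to a half-niece or half-nephew = 1/8 (half-aunt/uncle↔niece/nephew: one path of length 3: r = (1/2)^3 = 1/8).
Summing one r·B term per recipient: 2·0.5·0.529 + 1·0.5·0.332 + 2·0.125·0.215 = 0.74875.
0.74875 < 2.1: the indirect benefit is less than the cost.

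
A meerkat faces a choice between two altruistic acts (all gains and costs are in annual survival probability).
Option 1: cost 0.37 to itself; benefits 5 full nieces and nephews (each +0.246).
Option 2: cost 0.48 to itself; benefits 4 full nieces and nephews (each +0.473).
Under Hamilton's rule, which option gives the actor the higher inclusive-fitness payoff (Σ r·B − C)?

Option 1: r to a full niece or nephew = 0.25.
Option 1: Σ r·B − C = (5·0.25·0.246) − 0.37 = -0.0625.
Option 2: r to a full niece or nephew = 0.25.
Option 2: Σ r·B − C = (4·0.25·0.473) − 0.48 = -0.007.
Option 2 has the higher net inclusive-fitness payoff.

Option 2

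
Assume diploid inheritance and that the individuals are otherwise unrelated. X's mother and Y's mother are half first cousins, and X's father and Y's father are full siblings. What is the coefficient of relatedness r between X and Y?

0.140625

Relatedness sums over independent paths through distinct common ancestors.
X and Y are related in two ways: half second cousins through their mothers (r = 1/64) and first cousins through their fathers (r = 1/8).
r = 1/64 + 1/8 = 0.140625.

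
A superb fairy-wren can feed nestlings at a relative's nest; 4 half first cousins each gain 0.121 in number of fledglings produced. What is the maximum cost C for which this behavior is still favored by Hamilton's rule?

r to a half first cousin = 1/16 (half first cousins share one grandparent — one path of length 4: r = (1/2)^4 = 1/16).
Hamilton's rule: n·r·B > C, so the trait is favored while C < n·r·B = 4·0.0625·0.121 = 0.03025.

0.03025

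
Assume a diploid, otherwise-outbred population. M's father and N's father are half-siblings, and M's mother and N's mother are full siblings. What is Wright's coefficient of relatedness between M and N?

0.1875

With two independent routes of shared ancestry, r is the sum of the two contributions.
M and N are related in two ways: half first cousins through their fathers (r = 1/16) and first cousins through their mothers (r = 1/8).
r = 1/16 + 1/8 = 3/16 = 0.1875.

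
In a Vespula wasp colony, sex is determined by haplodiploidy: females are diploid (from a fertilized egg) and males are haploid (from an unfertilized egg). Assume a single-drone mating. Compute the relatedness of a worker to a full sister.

Haplodiploid full sisters inherit their father's entire haploid genome identically (contributing 1/2) and on average half of their mother's contribution (1/2 · 1/2 = 1/4); r = 1/2 + 1/4 = 3/4.

0.75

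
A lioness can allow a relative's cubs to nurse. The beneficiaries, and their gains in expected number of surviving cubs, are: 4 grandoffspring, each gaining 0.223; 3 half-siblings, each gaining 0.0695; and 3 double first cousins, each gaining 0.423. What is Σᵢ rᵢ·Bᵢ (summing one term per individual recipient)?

0.592375

r to a grandoffspring = 0.25 (two parent–offspring links: r = (1/2)^2 = 1/4).
r to a half-sibling = 0.25 (half-sibs share one parent — one path of length 2: r = (1/2)^2 = 1/4).
r to a double first cousin = 0.25 (double first cousins share both grandparent pairs — four paths of length 4: r = 4·(1/2)^4 = 1/4).
Summing one r·B term per recipient: 4·0.25·0.223 + 3·0.25·0.0695 + 3·0.25·0.423 = 0.592375.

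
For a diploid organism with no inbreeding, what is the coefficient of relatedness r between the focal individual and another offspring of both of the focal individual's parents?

0.5

Each parent–offspring link contributes a factor of 1/2, and independent paths through distinct common ancestors add.
Full sibs share both parents — two paths of length 2: r = 2·(1/2)^2 = 1/2.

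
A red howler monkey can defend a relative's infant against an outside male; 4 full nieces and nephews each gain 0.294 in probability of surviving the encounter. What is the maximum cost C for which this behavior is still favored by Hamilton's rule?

r to a full niece or nephew = 1/4 (full aunt/uncle↔niece/nephew: two paths of length 3 through the shared grandparent pair: r = 2·(1/2)^3 = 1/4).
Hamilton's rule: n·r·B > C, so the trait is favored while C < n·r·B = 4·0.25·0.294 = 0.294.

0.294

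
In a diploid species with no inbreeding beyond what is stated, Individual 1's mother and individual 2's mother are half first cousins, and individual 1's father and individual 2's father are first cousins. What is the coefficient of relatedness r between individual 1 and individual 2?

0.046875

Independent pedigree routes through distinct common ancestors add.
Individual 1 and individual 2 are related in two ways: half second cousins through their mothers (r = 1/64) and second cousins through their fathers (r = 1/32).
r = 1/64 + 1/32 = 3/64 = 0.046875.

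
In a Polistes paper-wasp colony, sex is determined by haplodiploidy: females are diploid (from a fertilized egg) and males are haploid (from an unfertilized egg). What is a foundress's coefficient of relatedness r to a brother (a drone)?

Her haploid brother carries none of their father's genes and a random half of their mother's genome; that half matches the maternal half of her own genome with probability 1/2: r = 1/2 · 1/2 = 1/4.

0.25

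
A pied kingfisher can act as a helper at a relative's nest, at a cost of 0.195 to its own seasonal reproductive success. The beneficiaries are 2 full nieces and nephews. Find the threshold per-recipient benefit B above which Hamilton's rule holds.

r to a full niece or nephew = 1/4 (full aunt/uncle↔niece/nephew: two paths of length 3 through the shared grandparent pair: r = 2·(1/2)^3 = 1/4).
Hamilton's rule with n recipients of equal r: n·r·B > C, so B > C/(n·r) = 0.195/(2·0.25) = 0.39.

0.39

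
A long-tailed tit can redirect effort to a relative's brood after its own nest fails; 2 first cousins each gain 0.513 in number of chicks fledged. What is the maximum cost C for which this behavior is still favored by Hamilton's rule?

0.12825

r to a first cousin = 1/8 (first cousins share one grandparent pair — two paths of length 4: r = 2·(1/2)^4 = 1/8).
Hamilton's rule: n·r·B > C, so the trait is favored while C < n·r·B = 2·0.125·0.513 = 0.12825.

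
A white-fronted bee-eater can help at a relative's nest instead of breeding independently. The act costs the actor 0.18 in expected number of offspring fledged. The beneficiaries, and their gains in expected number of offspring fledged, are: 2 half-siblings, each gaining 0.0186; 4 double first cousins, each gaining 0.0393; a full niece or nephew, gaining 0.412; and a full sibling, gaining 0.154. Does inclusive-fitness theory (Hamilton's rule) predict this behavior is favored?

Hamilton's rule: the trait is favored when the sum of r·B over every recipient exceeds the actor's cost C.
r to a half-sibling = 0.25 (half-sibs share one parent — one path of length 2: r = (1/2)^2 = 1/4).
r to a double first cousin = 0.25 (double first cousins share both grandparent pairs — four paths of length 4: r = 4·(1/2)^4 = 1/4).
r to a full niece or nephew = 1/4 (full aunt/uncle↔niece/nephew: two paths of length 3 through the shared grandparent pair: r = 2·(1/2)^3 = 1/4).
r to a full sibling = 1/2 (full sibs share both parents — two paths of length 2: r = 2·(1/2)^2 = 1/2).
Summing one r·B term per recipient: 2·0.25·0.0186 + 4·0.25·0.0393 + 1·0.25·0.412 + 1·0.5·0.154 = 0.2286.
0.2286 > 0.18: the indirect benefit exceeds the cost.

Yes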